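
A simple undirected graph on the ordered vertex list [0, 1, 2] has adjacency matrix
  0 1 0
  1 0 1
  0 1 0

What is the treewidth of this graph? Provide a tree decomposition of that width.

The largest bag has 2 vertices, giving width 1; this decomposition certifies tw(G) ≤ 1. G has an edge, so its treewidth is at least 1. Combining the bounds, tw(G) = 1.

Treewidth 1.
Bags: B1 = {0, 1}  B2 = {1, 2}
Tree: B1–B2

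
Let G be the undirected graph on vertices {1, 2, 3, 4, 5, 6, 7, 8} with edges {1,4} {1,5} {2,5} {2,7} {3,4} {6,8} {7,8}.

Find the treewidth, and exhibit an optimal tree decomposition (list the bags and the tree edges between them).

Treewidth 1.
One such decomposition:
Bags: B1 = {3, 4}  B2 = {1, 4}  B3 = {1, 5}  B4 = {2, 5}  B5 = {2, 7}  B6 = {7, 8}  B7 = {6, 8}
Tree: B1–B2, B2–B3, B3–B4, B4–B5, B5–B6, B6–B7

The largest bag has 2 vertices, giving width 1; this decomposition certifies tw(G) ≤ 1. G has an edge, so its treewidth is at least 1. Combining the bounds, tw(G) = 1.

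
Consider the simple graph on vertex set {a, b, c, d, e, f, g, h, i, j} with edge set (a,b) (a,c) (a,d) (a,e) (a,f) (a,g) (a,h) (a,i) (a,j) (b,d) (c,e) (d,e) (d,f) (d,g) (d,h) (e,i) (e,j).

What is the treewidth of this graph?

A width-2 tree decomposition is:
Bags: B1 = {a, e, j}  B2 = {a, d, e}  B3 = {a, b, d}  B4 = {a, d, f}  B5 = {a, c, e}  B6 = {a, e, i}  B7 = {a, d, g}  B8 = {a, d, h}
Tree: B1–B2, B2–B3, B3–B4, B2–B5, B5–B6, B2–B7, B2–B8
The largest bag has 3 vertices, giving width 2; this decomposition certifies tw(G) ≤ 2. On the other hand G contains the 3-clique {a, d, f}. A clique must lie in a single bag of any decomposition, so no decomposition can have width below 2. Combining the bounds, tw(G) = 2.

2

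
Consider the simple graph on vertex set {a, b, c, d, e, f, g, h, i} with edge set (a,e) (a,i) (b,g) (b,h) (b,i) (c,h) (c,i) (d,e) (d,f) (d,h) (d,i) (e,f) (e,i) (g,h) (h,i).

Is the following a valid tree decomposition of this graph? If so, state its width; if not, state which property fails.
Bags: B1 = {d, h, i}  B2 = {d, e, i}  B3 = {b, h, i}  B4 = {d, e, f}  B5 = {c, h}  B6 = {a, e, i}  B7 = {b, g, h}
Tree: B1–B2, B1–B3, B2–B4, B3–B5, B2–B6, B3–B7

A tree decomposition must satisfy three properties: every vertex lies in some bag; for every edge, both endpoints lie together in some bag; and for every vertex, the bags containing it form a connected subtree. Here edge (i,c) lies in no bag, so the decomposition is invalid.

No — edge (i,c) lies in no bag.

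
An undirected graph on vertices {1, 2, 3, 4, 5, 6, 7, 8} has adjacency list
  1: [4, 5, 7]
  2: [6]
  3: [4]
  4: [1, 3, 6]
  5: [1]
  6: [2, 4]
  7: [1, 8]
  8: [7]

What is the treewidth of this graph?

A width-1 tree decomposition is:
Bags: B1 = {4, 6}  B2 = {1, 4}  B3 = {3, 4}  B4 = {1, 7}  B5 = {2, 6}  B6 = {7, 8}  B7 = {1, 5}
Tree: B1–B2, B1–B3, B2–B4, B1–B5, B4–B6, B4–B7
The largest bag has 2 vertices, giving width 1; this decomposition certifies tw(G) ≤ 1. Any graph with an edge has treewidth ≥ 1, and G has the edge 6–4. Combining the bounds, tw(G) = 1.

1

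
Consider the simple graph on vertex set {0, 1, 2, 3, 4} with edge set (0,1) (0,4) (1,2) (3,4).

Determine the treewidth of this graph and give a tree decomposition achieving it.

Each bag holds 2 vertices, so the decomposition has width 1, which upper-bounds the treewidth. Any graph with an edge has treewidth ≥ 1, and G has the edge 2–1. The upper and lower bounds meet at 1, so that is the treewidth.

Treewidth 1.
One such decomposition:
Bags: B1 = {1, 2}  B2 = {0, 1}  B3 = {0, 4}  B4 = {3, 4}
Tree: B1–B2, B2–B3, B3–B4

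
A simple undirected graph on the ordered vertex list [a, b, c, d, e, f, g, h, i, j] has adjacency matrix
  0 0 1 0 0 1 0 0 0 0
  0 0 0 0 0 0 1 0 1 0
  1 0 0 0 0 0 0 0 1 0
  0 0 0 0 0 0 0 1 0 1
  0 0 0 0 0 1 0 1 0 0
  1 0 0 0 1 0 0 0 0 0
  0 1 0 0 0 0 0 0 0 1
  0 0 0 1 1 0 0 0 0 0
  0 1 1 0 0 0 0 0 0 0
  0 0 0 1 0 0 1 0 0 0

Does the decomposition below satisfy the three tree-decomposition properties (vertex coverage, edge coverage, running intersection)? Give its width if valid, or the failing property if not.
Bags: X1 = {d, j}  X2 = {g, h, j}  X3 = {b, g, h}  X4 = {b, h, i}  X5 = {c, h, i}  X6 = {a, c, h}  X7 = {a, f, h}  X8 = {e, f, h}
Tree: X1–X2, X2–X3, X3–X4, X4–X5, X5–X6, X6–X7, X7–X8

A tree decomposition must satisfy three properties: every vertex lies in some bag; for every edge, both endpoints lie together in some bag; and for every vertex, the bags containing it form a connected subtree. Here edge (h,d) lies in no bag, so the decomposition is invalid.

No — edge (h,d) lies in no bag.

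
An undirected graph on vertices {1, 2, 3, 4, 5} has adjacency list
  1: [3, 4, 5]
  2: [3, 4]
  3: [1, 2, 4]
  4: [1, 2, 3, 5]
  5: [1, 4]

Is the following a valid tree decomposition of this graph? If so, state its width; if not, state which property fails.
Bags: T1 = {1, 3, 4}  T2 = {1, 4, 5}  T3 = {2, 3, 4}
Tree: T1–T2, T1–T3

Checking the three conditions: (i) the bags cover all of {1, 2, 3, 4, 5}; (ii) for each edge, some bag contains both endpoints; (iii) the bags containing any fixed vertex form a subtree. All hold, so the decomposition is valid with width 3 − 1 = 2.

Yes; width 2.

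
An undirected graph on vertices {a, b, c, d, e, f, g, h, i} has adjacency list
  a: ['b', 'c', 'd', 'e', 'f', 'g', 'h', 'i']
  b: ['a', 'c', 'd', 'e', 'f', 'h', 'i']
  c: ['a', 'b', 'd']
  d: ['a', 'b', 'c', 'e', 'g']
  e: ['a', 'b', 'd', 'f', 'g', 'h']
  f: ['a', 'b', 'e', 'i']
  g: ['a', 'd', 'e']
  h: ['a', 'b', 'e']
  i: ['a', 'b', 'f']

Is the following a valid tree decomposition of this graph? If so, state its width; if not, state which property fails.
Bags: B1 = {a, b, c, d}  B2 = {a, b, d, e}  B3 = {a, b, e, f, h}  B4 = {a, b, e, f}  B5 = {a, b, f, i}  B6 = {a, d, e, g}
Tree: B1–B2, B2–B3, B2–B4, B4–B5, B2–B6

A tree decomposition must satisfy three properties: every vertex lies in some bag; for every edge, both endpoints lie together in some bag; and for every vertex, the bags containing it form a connected subtree. Here bags containing vertex f are not connected in the tree, so the decomposition is invalid.

No — bags containing vertex f are not connected in the tree.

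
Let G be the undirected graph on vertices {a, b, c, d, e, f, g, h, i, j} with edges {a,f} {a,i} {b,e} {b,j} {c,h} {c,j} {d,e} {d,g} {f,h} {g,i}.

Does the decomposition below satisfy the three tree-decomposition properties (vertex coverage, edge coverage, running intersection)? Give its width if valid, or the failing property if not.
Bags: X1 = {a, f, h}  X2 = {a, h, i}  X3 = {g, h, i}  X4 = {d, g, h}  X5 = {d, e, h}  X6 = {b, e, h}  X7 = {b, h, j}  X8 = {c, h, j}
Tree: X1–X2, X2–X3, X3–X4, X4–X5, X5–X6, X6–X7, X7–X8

Every vertex of G appears in some bag (union = {a, b, c, d, e, f, g, h, i, j}); every edge is covered by a bag; and for each vertex v the set of bags containing v is connected in the bag tree. The decomposition is therefore valid. The largest bag has 3 vertices, so the width is 2.

Yes; width 2.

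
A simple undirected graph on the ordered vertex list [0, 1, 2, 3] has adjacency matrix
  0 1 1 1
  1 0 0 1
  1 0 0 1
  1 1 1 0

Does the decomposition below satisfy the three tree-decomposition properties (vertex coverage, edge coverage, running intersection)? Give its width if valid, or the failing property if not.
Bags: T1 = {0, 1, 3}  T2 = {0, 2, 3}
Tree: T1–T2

Checking the three conditions: (i) the bags cover all of {0, 1, 2, 3}; (ii) for each edge, some bag contains both endpoints; (iii) the bags containing any fixed vertex form a subtree. All hold, so the decomposition is valid with width 3 − 1 = 2.

Yes; width 2.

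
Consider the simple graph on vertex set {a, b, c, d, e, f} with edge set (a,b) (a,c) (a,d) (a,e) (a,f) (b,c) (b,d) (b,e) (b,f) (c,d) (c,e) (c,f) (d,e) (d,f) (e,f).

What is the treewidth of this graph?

A width-5 tree decomposition is:
Bags: B1 = {a, b, c, d, e, f}
Tree: (single bag)
A single bag containing all 6 vertices is trivially a valid decomposition of width 5. For the lower bound, the 6 vertices {a, b, c, d, e, f} are pairwise adjacent, and any tree decomposition puts a clique entirely inside one bag — forcing width ≥ 5. The upper and lower bounds meet at 5, so that is the treewidth.

5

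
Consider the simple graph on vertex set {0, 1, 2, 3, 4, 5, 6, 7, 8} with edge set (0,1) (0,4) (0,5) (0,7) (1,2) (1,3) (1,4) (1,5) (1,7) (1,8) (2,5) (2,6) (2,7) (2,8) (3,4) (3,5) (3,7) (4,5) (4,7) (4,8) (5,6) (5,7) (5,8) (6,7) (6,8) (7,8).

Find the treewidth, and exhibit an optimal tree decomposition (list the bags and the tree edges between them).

Treewidth 4.
One such decomposition:
Bags: B1 = {1, 4, 5, 7, 8}  B2 = {1, 2, 5, 7, 8}  B3 = {2, 5, 6, 7, 8}  B4 = {1, 3, 4, 5, 7}  B5 = {0, 1, 4, 5, 7}
Tree: B1–B2, B2–B3, B1–B4, B4–B5

Each bag holds 5 vertices, so the decomposition has width 4, which upper-bounds the treewidth. Conversely, {1, 2, 5, 7, 8} is a clique of size 5, and the vertices of any clique must share a bag in every tree decomposition; so some bag has ≥ 5 vertices and tw(G) ≥ 4. The upper and lower bounds meet at 4, so that is the treewidth.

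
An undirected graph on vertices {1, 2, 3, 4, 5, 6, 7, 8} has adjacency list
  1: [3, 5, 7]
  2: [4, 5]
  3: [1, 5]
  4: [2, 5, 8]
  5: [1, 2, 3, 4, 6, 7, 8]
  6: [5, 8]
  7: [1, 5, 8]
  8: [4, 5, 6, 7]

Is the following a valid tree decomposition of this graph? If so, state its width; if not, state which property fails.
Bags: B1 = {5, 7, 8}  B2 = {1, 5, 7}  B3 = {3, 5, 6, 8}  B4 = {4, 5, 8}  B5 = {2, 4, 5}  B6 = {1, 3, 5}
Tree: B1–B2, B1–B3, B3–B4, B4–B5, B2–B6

A tree decomposition must satisfy three properties: every vertex lies in some bag; for every edge, both endpoints lie together in some bag; and for every vertex, the bags containing it form a connected subtree. Here bags containing vertex 3 are not connected in the tree, so the decomposition is invalid.

No — bags containing vertex 3 are not connected in the tree.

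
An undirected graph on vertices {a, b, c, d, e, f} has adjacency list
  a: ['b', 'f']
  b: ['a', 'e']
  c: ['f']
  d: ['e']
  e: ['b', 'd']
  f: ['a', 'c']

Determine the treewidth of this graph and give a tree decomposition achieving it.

Treewidth 1.
One such decomposition:
Bags: B1 = {c, f}  B2 = {a, f}  B3 = {a, b}  B4 = {b, e}  B5 = {d, e}
Tree: B1–B2, B2–B3, B3–B4, B4–B5

The largest bag has 2 vertices, giving width 1; this decomposition certifies tw(G) ≤ 1. Since G has at least one edge (e.g. c–f), it is not an edgeless graph, so tw(G) ≥ 1. Hence tw(G) = 1 exactly.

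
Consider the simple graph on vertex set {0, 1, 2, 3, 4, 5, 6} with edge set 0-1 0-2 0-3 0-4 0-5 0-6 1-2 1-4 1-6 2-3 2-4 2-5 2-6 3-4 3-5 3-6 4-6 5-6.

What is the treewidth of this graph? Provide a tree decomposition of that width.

The largest bag has 5 vertices, giving width 4; this decomposition certifies tw(G) ≤ 4. For the lower bound, the 5 vertices {0, 1, 2, 4, 6} are pairwise adjacent, and any tree decomposition puts a clique entirely inside one bag — forcing width ≥ 4. Hence tw(G) = 4 exactly.

Treewidth 4.
One optimal decomposition is:
Bags: B1 = {0, 2, 3, 5, 6}  B2 = {0, 2, 3, 4, 6}  B3 = {0, 1, 2, 4, 6}
Tree: B1–B2, B2–B3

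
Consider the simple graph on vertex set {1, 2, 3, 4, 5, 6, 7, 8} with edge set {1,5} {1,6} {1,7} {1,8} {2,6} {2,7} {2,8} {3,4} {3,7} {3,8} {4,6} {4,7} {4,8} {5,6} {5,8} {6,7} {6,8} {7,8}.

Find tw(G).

A width-3 tree decomposition is:
Bags: B1 = {2, 6, 7, 8}  B2 = {1, 6, 7, 8}  B3 = {4, 6, 7, 8}  B4 = {1, 5, 6, 8}  B5 = {3, 4, 7, 8}
Tree: B1–B2, B2–B3, B2–B4, B3–B5
The largest bag has 4 vertices, giving width 3; this decomposition certifies tw(G) ≤ 3. On the other hand G contains the 4-clique {3, 4, 7, 8}. A clique must lie in a single bag of any decomposition, so no decomposition can have width below 3. Combining the bounds, tw(G) = 3.

3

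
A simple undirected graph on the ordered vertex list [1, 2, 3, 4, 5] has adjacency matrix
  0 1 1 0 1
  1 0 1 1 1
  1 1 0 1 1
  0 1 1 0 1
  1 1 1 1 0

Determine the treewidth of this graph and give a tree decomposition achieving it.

Treewidth 3.
Bags: B1 = {1, 2, 3, 5}  B2 = {2, 3, 4, 5}
Tree: B1–B2

The largest bag has 4 vertices, giving width 3; this decomposition certifies tw(G) ≤ 3. For the lower bound, the 4 vertices {1, 2, 3, 5} are pairwise adjacent, and any tree decomposition puts a clique entirely inside one bag — forcing width ≥ 3. Combining the bounds, tw(G) = 3.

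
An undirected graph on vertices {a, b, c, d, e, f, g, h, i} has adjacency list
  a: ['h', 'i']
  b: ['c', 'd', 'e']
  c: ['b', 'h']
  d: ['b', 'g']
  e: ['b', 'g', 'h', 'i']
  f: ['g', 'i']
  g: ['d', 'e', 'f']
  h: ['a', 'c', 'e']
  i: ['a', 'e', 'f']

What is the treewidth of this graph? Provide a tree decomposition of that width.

Each bag holds 4 vertices, so the decomposition has width 3, which upper-bounds the treewidth. For the lower bound: the 4 vertex sets {a,c,h}, {i}, {e}, {b,d,f,g} are disjoint, each induces a connected subgraph, and every pair is joined by at least one edge of G. Contracting each set to a single vertex therefore yields K_{4} as a minor, and since treewidth is minor-monotone, tw(G) ≥ tw(K_{4}) = 3. Therefore the treewidth is 3.

Treewidth 3.
Bags: B1 = {a, c, h, i}  B2 = {c, e, h, i}  B3 = {b, c, e, i}  B4 = {b, e, f, i}  B5 = {b, e, f, g}  B6 = {b, d, f, g}
Tree: B1–B2, B2–B3, B3–B4, B4–B5, B5–B6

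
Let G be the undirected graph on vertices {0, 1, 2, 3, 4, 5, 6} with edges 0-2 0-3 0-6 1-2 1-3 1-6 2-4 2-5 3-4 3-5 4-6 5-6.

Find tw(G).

3

A width-3 tree decomposition is:
Bags: B1 = {2, 3, 5, 6}  B2 = {0, 2, 3, 6}  B3 = {2, 3, 4, 6}  B4 = {1, 2, 3, 6}
Tree: B1–B2, B2–B3, B3–B4
The largest bag has 4 vertices, giving width 3; this decomposition certifies tw(G) ≤ 3. For the lower bound: the 4 vertex sets {2,5}, {0,6}, {3}, {4} are disjoint, each induces a connected subgraph, and every pair is joined by at least one edge of G. Contracting each set to a single vertex therefore yields K_{4} as a minor, and since treewidth is minor-monotone, tw(G) ≥ tw(K_{4}) = 3. The upper and lower bounds meet at 3, so that is the treewidth.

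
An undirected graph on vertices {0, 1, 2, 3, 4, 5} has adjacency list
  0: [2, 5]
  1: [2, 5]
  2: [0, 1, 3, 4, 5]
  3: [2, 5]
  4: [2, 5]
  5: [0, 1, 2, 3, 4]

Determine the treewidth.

2

A width-2 tree decomposition is:
Bags: B1 = {2, 4, 5}  B2 = {0, 2, 5}  B3 = {2, 3, 5}  B4 = {1, 2, 5}
Tree: B1–B2, B1–B3, B2–B4
Every bag has size at most 3, so the width is 3 − 1 = 2 and tw(G) ≤ 2. Conversely, {0, 2, 5} is a clique of size 3, and the vertices of any clique must share a bag in every tree decomposition; so some bag has ≥ 3 vertices and tw(G) ≥ 2. Hence tw(G) = 2 exactly.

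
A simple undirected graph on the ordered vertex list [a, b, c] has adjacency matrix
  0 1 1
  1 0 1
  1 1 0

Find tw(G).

2

A width-2 tree decomposition is:
Bags: B1 = {a, b, c}
Tree: (single bag)
With just one bag of size 3, the width is 3 − 1 = 2, so tw(G) ≤ 2. Conversely, {a, b, c} is a clique of size 3, and the vertices of any clique must share a bag in every tree decomposition; so some bag has ≥ 3 vertices and tw(G) ≥ 2. The upper and lower bounds meet at 2, so that is the treewidth.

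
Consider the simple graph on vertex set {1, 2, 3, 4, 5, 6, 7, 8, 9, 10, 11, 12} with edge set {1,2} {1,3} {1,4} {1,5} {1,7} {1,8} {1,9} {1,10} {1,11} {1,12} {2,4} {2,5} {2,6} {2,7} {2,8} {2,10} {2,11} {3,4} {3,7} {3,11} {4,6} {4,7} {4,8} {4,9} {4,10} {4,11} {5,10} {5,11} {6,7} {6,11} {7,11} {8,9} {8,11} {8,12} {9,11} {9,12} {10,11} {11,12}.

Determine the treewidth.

A width-4 tree decomposition is:
Bags: B1 = {1, 2, 4, 7, 11}  B2 = {2, 4, 6, 7, 11}  B3 = {1, 2, 4, 10, 11}  B4 = {1, 2, 5, 10, 11}  B5 = {1, 3, 4, 7, 11}  B6 = {1, 2, 4, 8, 11}  B7 = {1, 4, 8, 9, 11}  B8 = {1, 8, 9, 11, 12}
Tree: B1–B2, B1–B3, B3–B4, B1–B5, B1–B6, B6–B7, B7–B8
Each bag holds 5 vertices, so the decomposition has width 4, which upper-bounds the treewidth. Conversely, {1, 8, 9, 11, 12} is a clique of size 5, and the vertices of any clique must share a bag in every tree decomposition; so some bag has ≥ 5 vertices and tw(G) ≥ 4. Hence tw(G) = 4 exactly.

4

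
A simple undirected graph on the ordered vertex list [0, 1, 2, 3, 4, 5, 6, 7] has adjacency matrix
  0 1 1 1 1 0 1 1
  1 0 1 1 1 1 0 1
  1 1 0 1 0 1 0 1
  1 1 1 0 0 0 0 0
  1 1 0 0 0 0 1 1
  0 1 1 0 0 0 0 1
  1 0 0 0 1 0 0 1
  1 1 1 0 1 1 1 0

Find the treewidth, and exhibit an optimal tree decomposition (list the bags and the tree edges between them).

Treewidth 3.
One optimal decomposition is:
Bags: B1 = {0, 1, 4, 7}  B2 = {0, 1, 2, 7}  B3 = {1, 2, 5, 7}  B4 = {0, 4, 6, 7}  B5 = {0, 1, 2, 3}
Tree: B1–B2, B2–B3, B1–B4, B2–B5

The largest bag has 4 vertices, giving width 3; this decomposition certifies tw(G) ≤ 3. Conversely, {0, 1, 2, 3} is a clique of size 4, and the vertices of any clique must share a bag in every tree decomposition; so some bag has ≥ 4 vertices and tw(G) ≥ 3. Hence tw(G) = 3 exactly.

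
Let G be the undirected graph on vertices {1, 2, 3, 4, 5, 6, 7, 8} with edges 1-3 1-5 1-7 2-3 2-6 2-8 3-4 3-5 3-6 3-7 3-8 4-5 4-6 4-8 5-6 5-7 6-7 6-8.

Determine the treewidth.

A width-3 tree decomposition is:
Bags: B1 = {3, 5, 6, 7}  B2 = {1, 3, 5, 7}  B3 = {3, 4, 5, 6}  B4 = {3, 4, 6, 8}  B5 = {2, 3, 6, 8}
Tree: B1–B2, B1–B3, B3–B4, B4–B5
The largest bag has 4 vertices, giving width 3; this decomposition certifies tw(G) ≤ 3. For the lower bound, the 4 vertices {1, 3, 5, 7} are pairwise adjacent, and any tree decomposition puts a clique entirely inside one bag — forcing width ≥ 3. The upper and lower bounds meet at 3, so that is the treewidth.

3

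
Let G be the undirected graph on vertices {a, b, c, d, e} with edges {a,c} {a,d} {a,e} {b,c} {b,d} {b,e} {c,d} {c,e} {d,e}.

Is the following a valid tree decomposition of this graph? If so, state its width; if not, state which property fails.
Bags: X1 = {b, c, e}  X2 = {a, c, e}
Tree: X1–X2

No — vertex d appears in no bag.

A tree decomposition must satisfy three properties: every vertex lies in some bag; for every edge, both endpoints lie together in some bag; and for every vertex, the bags containing it form a connected subtree. Here vertex d appears in no bag, so the decomposition is invalid.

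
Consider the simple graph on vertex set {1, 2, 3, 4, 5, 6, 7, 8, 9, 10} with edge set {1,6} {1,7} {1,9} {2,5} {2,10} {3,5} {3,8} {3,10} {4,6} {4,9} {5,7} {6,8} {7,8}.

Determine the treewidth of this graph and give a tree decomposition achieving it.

The largest bag has 3 vertices, giving width 2; this decomposition certifies tw(G) ≤ 2. The edges 10–2–5–3–10 form a cycle, so G is not a tree and its treewidth is at least 2. The upper and lower bounds meet at 2, so that is the treewidth.

Treewidth 2.
One such decomposition:
Bags: B1 = {2, 3, 10}  B2 = {2, 3, 5}  B3 = {3, 5, 8}  B4 = {5, 7, 8}  B5 = {6, 7, 8}  B6 = {1, 6, 7}  B7 = {1, 4, 6}  B8 = {1, 4, 9}
Tree: B1–B2, B2–B3, B3–B4, B4–B5, B5–B6, B6–B7, B7–B8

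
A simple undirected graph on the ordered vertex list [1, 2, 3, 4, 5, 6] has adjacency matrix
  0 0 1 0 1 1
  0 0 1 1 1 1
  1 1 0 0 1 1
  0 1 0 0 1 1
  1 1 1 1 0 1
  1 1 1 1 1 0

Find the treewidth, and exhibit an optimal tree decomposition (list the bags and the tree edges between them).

Every bag has size at most 4, so the width is 4 − 1 = 3 and tw(G) ≤ 3. For the lower bound, the 4 vertices {1, 3, 5, 6} are pairwise adjacent, and any tree decomposition puts a clique entirely inside one bag — forcing width ≥ 3. Combining the bounds, tw(G) = 3.

Treewidth 3.
One optimal decomposition is:
Bags: B1 = {2, 3, 5, 6}  B2 = {2, 4, 5, 6}  B3 = {1, 3, 5, 6}
Tree: B1–B2, B1–B3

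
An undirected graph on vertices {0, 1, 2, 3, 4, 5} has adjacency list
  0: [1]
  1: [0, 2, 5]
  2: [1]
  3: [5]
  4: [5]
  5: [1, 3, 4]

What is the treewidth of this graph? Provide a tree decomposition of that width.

Treewidth 1.
One optimal decomposition is:
Bags: B1 = {1, 5}  B2 = {3, 5}  B3 = {1, 2}  B4 = {4, 5}  B5 = {0, 1}
Tree: B1–B2, B1–B3, B1–B4, B3–B5

Each bag holds 2 vertices, so the decomposition has width 1, which upper-bounds the treewidth. Any graph with an edge has treewidth ≥ 1, and G has the edge 5–1. Hence tw(G) = 1 exactly.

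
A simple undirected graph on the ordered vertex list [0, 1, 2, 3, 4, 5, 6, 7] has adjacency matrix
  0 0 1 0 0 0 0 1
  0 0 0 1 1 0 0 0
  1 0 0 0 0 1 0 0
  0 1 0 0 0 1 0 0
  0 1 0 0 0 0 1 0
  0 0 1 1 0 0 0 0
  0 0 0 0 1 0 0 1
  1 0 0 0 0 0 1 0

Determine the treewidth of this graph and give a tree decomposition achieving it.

Treewidth 2.
One such decomposition:
Bags: B1 = {0, 2, 5}  B2 = {0, 5, 7}  B3 = {5, 6, 7}  B4 = {4, 5, 6}  B5 = {1, 4, 5}  B6 = {1, 3, 5}
Tree: B1–B2, B2–B3, B3–B4, B4–B5, B5–B6

Each bag holds 3 vertices, so the decomposition has width 2, which upper-bounds the treewidth. For the lower bound, G contains the cycle 5–2–0–7–6–4–1–3–5, so G is not a forest; only forests have treewidth ≤ 1, hence tw(G) ≥ 2. Combining the bounds, tw(G) = 2.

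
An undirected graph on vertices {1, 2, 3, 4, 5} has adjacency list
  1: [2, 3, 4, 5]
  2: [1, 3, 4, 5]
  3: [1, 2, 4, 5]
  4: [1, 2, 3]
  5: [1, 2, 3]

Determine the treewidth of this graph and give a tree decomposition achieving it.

Treewidth 3.
Bags: B1 = {1, 2, 3, 4}  B2 = {1, 2, 3, 5}
Tree: B1–B2

The largest bag has 4 vertices, giving width 3; this decomposition certifies tw(G) ≤ 3. On the other hand G contains the 4-clique {1, 2, 3, 4}. A clique must lie in a single bag of any decomposition, so no decomposition can have width below 3. The upper and lower bounds meet at 3, so that is the treewidth.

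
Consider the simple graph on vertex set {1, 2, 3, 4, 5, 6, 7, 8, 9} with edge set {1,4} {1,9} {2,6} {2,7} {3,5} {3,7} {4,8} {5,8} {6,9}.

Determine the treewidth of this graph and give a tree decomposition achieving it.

Treewidth 2.
One such decomposition:
Bags: B1 = {2, 6, 7}  B2 = {6, 7, 9}  B3 = {1, 7, 9}  B4 = {1, 4, 7}  B5 = {4, 7, 8}  B6 = {5, 7, 8}  B7 = {3, 5, 7}
Tree: B1–B2, B2–B3, B3–B4, B4–B5, B5–B6, B6–B7

Each bag holds 3 vertices, so the decomposition has width 2, which upper-bounds the treewidth. For the lower bound, G contains the cycle 7–2–6–9–1–4–8–5–3–7, so G is not a forest; only forests have treewidth ≤ 1, hence tw(G) ≥ 2. The upper and lower bounds meet at 2, so that is the treewidth.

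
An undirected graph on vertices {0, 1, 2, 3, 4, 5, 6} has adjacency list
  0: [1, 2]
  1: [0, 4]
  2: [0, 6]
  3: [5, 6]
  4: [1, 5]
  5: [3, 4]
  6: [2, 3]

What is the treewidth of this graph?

A width-2 tree decomposition is:
Bags: B1 = {3, 5, 6}  B2 = {4, 5, 6}  B3 = {1, 4, 6}  B4 = {0, 1, 6}  B5 = {0, 2, 6}
Tree: B1–B2, B2–B3, B3–B4, B4–B5
Each bag holds 3 vertices, so the decomposition has width 2, which upper-bounds the treewidth. Since 6–3–5–4–1–0–2–6 is a cycle in G, G is not acyclic. Forests are exactly the graphs of treewidth ≤ 1, so tw(G) ≥ 2. Hence tw(G) = 2 exactly.

2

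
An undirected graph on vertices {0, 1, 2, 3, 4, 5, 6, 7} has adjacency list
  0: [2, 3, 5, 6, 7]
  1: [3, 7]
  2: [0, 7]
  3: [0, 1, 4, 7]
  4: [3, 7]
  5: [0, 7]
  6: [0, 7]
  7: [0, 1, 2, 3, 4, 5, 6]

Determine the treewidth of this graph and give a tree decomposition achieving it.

Every bag has size at most 3, so the width is 3 − 1 = 2 and tw(G) ≤ 2. On the other hand G contains the 3-clique {0, 2, 7}. A clique must lie in a single bag of any decomposition, so no decomposition can have width below 2. Therefore the treewidth is 2.

Treewidth 2.
Bags: B1 = {0, 3, 7}  B2 = {1, 3, 7}  B3 = {3, 4, 7}  B4 = {0, 5, 7}  B5 = {0, 6, 7}  B6 = {0, 2, 7}
Tree: B1–B2, B2–B3, B1–B4, B1–B5, B4–B6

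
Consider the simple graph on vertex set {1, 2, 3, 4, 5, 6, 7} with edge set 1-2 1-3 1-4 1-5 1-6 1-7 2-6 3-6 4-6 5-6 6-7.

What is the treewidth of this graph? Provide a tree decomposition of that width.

Treewidth 2.
Bags: B1 = {1, 3, 6}  B2 = {1, 2, 6}  B3 = {1, 5, 6}  B4 = {1, 6, 7}  B5 = {1, 4, 6}
Tree: B1–B2, B1–B3, B3–B4, B1–B5

Each bag holds 3 vertices, so the decomposition has width 2, which upper-bounds the treewidth. Conversely, {1, 2, 6} is a clique of size 3, and the vertices of any clique must share a bag in every tree decomposition; so some bag has ≥ 3 vertices and tw(G) ≥ 2. Therefore the treewidth is 2.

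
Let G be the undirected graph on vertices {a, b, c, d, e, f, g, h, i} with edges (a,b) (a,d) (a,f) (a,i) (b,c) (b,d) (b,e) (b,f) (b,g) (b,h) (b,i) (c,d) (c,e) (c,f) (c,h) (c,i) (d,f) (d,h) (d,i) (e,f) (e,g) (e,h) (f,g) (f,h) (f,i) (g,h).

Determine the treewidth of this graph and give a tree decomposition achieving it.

Treewidth 4.
One optimal decomposition is:
Bags: B1 = {b, c, d, f, i}  B2 = {b, c, d, f, h}  B3 = {a, b, d, f, i}  B4 = {b, c, e, f, h}  B5 = {b, e, f, g, h}
Tree: B1–B2, B1–B3, B2–B4, B4–B5

Every bag has size at most 5, so the width is 5 − 1 = 4 and tw(G) ≤ 4. On the other hand G contains the 5-clique {b, c, d, f, h}. A clique must lie in a single bag of any decomposition, so no decomposition can have width below 4. Therefore the treewidth is 4.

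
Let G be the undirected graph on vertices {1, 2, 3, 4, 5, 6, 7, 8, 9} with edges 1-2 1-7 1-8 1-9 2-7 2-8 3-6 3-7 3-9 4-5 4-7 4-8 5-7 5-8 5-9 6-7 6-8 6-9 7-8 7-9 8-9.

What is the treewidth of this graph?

A width-3 tree decomposition is:
Bags: B1 = {1, 2, 7, 8}  B2 = {1, 7, 8, 9}  B3 = {6, 7, 8, 9}  B4 = {5, 7, 8, 9}  B5 = {3, 6, 7, 9}  B6 = {4, 5, 7, 8}
Tree: B1–B2, B2–B3, B3–B4, B3–B5, B4–B6
The largest bag has 4 vertices, giving width 3; this decomposition certifies tw(G) ≤ 3. For the lower bound, the 4 vertices {1, 7, 8, 9} are pairwise adjacent, and any tree decomposition puts a clique entirely inside one bag — forcing width ≥ 3. Hence tw(G) = 3 exactly.

3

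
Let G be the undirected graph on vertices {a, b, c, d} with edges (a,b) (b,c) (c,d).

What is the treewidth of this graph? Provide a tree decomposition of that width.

Treewidth 1.
One optimal decomposition is:
Bags: B1 = {c, d}  B2 = {b, c}  B3 = {a, b}
Tree: B1–B2, B2–B3

Every bag has size at most 2, so the width is 2 − 1 = 1 and tw(G) ≤ 1. Any graph with an edge has treewidth ≥ 1, and G has the edge c–d. Hence tw(G) = 1 exactly.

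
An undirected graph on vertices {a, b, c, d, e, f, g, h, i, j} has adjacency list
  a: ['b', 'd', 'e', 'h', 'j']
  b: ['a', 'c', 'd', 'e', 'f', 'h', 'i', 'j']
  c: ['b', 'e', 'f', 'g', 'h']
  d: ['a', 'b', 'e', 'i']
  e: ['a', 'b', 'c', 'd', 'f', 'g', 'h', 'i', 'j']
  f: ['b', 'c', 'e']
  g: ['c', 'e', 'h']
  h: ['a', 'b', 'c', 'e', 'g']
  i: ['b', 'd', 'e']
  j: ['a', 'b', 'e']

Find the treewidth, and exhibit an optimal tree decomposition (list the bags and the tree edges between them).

Treewidth 3.
One such decomposition:
Bags: B1 = {c, e, g, h}  B2 = {b, c, e, h}  B3 = {a, b, e, h}  B4 = {a, b, d, e}  B5 = {b, c, e, f}  B6 = {b, d, e, i}  B7 = {a, b, e, j}
Tree: B1–B2, B2–B3, B3–B4, B2–B5, B4–B6, B3–B7

Each bag holds 4 vertices, so the decomposition has width 3, which upper-bounds the treewidth. For the lower bound, the 4 vertices {c, e, g, h} are pairwise adjacent, and any tree decomposition puts a clique entirely inside one bag — forcing width ≥ 3. The upper and lower bounds meet at 3, so that is the treewidth.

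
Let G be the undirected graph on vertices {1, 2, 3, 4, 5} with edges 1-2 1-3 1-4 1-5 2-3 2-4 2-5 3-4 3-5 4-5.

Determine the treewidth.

4

A width-4 tree decomposition is:
Bags: B1 = {1, 2, 3, 4, 5}
Tree: (single bag)
With just one bag of size 5, the width is 5 − 1 = 4, so tw(G) ≤ 4. On the other hand G contains the 5-clique {1, 2, 3, 4, 5}. A clique must lie in a single bag of any decomposition, so no decomposition can have width below 4. Hence tw(G) = 4 exactly.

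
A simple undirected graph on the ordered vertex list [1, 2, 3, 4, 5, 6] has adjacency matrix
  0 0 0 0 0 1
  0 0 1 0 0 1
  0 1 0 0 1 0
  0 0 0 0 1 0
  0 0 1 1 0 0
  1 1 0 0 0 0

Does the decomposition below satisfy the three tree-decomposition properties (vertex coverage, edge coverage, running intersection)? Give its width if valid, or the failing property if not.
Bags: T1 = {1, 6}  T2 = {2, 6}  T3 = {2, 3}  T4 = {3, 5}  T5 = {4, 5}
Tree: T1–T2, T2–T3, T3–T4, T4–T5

Yes; width 1.

Vertex coverage: the bags together contain {1, 2, 3, 4, 5, 6}, the full vertex set. Edge coverage: each edge of G has both endpoints in at least one bag. Running intersection: for every vertex, the bags containing it form a connected subtree. All three properties hold, so this is a valid tree decomposition of width max|bag| − 1 = 1, and hence tw(G) ≤ 1.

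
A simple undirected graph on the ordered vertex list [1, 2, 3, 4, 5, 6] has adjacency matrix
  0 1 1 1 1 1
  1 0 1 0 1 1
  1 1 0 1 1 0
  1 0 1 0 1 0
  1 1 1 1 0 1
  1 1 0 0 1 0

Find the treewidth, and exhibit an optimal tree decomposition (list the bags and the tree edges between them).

Every bag has size at most 4, so the width is 4 − 1 = 3 and tw(G) ≤ 3. For the lower bound, the 4 vertices {1, 2, 3, 5} are pairwise adjacent, and any tree decomposition puts a clique entirely inside one bag — forcing width ≥ 3. Therefore the treewidth is 3.

Treewidth 3.
One optimal decomposition is:
Bags: B1 = {1, 3, 4, 5}  B2 = {1, 2, 3, 5}  B3 = {1, 2, 5, 6}
Tree: B1–B2, B2–B3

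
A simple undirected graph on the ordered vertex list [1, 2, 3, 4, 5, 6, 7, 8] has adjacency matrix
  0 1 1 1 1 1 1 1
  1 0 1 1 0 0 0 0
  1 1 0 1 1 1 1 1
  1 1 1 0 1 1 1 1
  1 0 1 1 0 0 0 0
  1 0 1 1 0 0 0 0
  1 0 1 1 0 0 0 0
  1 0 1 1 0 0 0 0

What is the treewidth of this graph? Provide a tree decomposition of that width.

Each bag holds 4 vertices, so the decomposition has width 3, which upper-bounds the treewidth. For the lower bound, the 4 vertices {1, 2, 3, 4} are pairwise adjacent, and any tree decomposition puts a clique entirely inside one bag — forcing width ≥ 3. Hence tw(G) = 3 exactly.

Treewidth 3.
Bags: B1 = {1, 3, 4, 6}  B2 = {1, 2, 3, 4}  B3 = {1, 3, 4, 8}  B4 = {1, 3, 4, 5}  B5 = {1, 3, 4, 7}
Tree: B1–B2, B1–B3, B1–B4, B2–B5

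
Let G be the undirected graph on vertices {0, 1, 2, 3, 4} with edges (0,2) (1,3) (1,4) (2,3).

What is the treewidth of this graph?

A width-1 tree decomposition is:
Bags: B1 = {1, 4}  B2 = {1, 3}  B3 = {2, 3}  B4 = {0, 2}
Tree: B1–B2, B2–B3, B3–B4
Each bag holds 2 vertices, so the decomposition has width 1, which upper-bounds the treewidth. Any graph with an edge has treewidth ≥ 1, and G has the edge 4–1. Therefore the treewidth is 1.

1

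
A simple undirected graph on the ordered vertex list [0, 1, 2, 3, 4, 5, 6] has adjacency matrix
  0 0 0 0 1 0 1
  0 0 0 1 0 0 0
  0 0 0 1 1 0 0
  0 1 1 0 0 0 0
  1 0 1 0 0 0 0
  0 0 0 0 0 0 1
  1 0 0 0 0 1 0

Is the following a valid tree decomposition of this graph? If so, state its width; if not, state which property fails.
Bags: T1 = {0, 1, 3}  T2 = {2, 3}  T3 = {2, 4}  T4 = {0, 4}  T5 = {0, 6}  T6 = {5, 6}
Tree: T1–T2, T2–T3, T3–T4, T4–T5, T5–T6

No — bags containing vertex 0 are not connected in the tree.

A tree decomposition must satisfy three properties: every vertex lies in some bag; for every edge, both endpoints lie together in some bag; and for every vertex, the bags containing it form a connected subtree. Here bags containing vertex 0 are not connected in the tree, so the decomposition is invalid.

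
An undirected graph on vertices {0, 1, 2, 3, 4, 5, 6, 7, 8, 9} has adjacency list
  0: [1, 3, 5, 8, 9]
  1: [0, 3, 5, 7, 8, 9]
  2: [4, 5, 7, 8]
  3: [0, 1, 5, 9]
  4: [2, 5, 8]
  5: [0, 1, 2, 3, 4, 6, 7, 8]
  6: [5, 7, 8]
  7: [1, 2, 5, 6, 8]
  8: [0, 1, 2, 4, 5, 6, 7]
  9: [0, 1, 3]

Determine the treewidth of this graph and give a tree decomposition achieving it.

Treewidth 3.
One such decomposition:
Bags: B1 = {1, 5, 7, 8}  B2 = {2, 5, 7, 8}  B3 = {0, 1, 5, 8}  B4 = {0, 1, 3, 5}  B5 = {0, 1, 3, 9}  B6 = {5, 6, 7, 8}  B7 = {2, 4, 5, 8}
Tree: B1–B2, B1–B3, B3–B4, B4–B5, B2–B6, B2–B7

The largest bag has 4 vertices, giving width 3; this decomposition certifies tw(G) ≤ 3. Conversely, {0, 1, 3, 9} is a clique of size 4, and the vertices of any clique must share a bag in every tree decomposition; so some bag has ≥ 4 vertices and tw(G) ≥ 3. Therefore the treewidth is 3.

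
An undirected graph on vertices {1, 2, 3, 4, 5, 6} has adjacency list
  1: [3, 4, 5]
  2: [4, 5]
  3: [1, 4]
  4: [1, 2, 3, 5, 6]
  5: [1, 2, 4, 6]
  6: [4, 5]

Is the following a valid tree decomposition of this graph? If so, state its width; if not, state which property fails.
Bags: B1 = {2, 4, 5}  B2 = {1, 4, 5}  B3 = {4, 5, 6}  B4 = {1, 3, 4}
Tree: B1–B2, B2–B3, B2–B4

Yes; width 2.

Every vertex of G appears in some bag (union = {1, 2, 3, 4, 5, 6}); every edge is covered by a bag; and for each vertex v the set of bags containing v is connected in the bag tree. The decomposition is therefore valid. The largest bag has 3 vertices, so the width is 2.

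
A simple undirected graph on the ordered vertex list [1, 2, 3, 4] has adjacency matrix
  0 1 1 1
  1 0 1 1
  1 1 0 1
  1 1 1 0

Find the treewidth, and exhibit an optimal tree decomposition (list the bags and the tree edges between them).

A single bag containing all 4 vertices is trivially a valid decomposition of width 3. For the lower bound, the 4 vertices {1, 2, 3, 4} are pairwise adjacent, and any tree decomposition puts a clique entirely inside one bag — forcing width ≥ 3. Hence tw(G) = 3 exactly.

Treewidth 3.
One such decomposition:
Bags: B1 = {1, 2, 3, 4}
Tree: (single bag)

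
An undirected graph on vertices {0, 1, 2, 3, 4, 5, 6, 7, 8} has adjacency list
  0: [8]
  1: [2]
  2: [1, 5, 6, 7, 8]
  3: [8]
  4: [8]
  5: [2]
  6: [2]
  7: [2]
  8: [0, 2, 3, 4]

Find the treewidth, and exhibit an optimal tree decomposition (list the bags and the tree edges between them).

Treewidth 1.
One optimal decomposition is:
Bags: B1 = {2, 5}  B2 = {2, 7}  B3 = {2, 8}  B4 = {1, 2}  B5 = {3, 8}  B6 = {4, 8}  B7 = {0, 8}  B8 = {2, 6}
Tree: B1–B2, B2–B3, B1–B4, B3–B5, B3–B6, B3–B7, B3–B8

Every bag has size at most 2, so the width is 2 − 1 = 1 and tw(G) ≤ 1. Since G has at least one edge (e.g. 5–2), it is not an edgeless graph, so tw(G) ≥ 1. Hence tw(G) = 1 exactly.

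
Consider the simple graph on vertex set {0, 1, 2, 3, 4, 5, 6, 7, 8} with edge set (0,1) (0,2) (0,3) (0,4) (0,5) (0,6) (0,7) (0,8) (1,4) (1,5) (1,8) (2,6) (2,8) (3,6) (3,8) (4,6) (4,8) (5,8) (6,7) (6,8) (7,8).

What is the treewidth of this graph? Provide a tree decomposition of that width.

Treewidth 3.
Bags: B1 = {0, 4, 6, 8}  B2 = {0, 6, 7, 8}  B3 = {0, 3, 6, 8}  B4 = {0, 1, 4, 8}  B5 = {0, 2, 6, 8}  B6 = {0, 1, 5, 8}
Tree: B1–B2, B2–B3, B1–B4, B3–B5, B4–B6

Each bag holds 4 vertices, so the decomposition has width 3, which upper-bounds the treewidth. For the lower bound, the 4 vertices {0, 1, 4, 8} are pairwise adjacent, and any tree decomposition puts a clique entirely inside one bag — forcing width ≥ 3. Therefore the treewidth is 3.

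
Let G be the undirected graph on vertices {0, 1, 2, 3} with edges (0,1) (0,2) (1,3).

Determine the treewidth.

A width-1 tree decomposition is:
Bags: B1 = {0, 2}  B2 = {0, 1}  B3 = {1, 3}
Tree: B1–B2, B2–B3
Each bag holds 2 vertices, so the decomposition has width 1, which upper-bounds the treewidth. Since G has at least one edge (e.g. 2–0), it is not an edgeless graph, so tw(G) ≥ 1. Combining the bounds, tw(G) = 1.

1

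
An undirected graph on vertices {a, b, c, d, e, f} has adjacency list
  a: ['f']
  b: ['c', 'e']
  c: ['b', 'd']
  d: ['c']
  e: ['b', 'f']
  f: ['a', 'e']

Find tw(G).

A width-1 tree decomposition is:
Bags: B1 = {c, d}  B2 = {b, c}  B3 = {b, e}  B4 = {e, f}  B5 = {a, f}
Tree: B1–B2, B2–B3, B3–B4, B4–B5
Each bag holds 2 vertices, so the decomposition has width 1, which upper-bounds the treewidth. G has an edge, so its treewidth is at least 1. The upper and lower bounds meet at 1, so that is the treewidth.

1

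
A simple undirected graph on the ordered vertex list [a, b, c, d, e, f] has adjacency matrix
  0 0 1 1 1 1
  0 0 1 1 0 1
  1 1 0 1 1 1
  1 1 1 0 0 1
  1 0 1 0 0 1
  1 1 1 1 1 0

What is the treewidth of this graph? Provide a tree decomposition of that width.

Treewidth 3.
Bags: B1 = {a, c, d, f}  B2 = {b, c, d, f}  B3 = {a, c, e, f}
Tree: B1–B2, B1–B3

Each bag holds 4 vertices, so the decomposition has width 3, which upper-bounds the treewidth. On the other hand G contains the 4-clique {a, c, d, f}. A clique must lie in a single bag of any decomposition, so no decomposition can have width below 3. The upper and lower bounds meet at 3, so that is the treewidth.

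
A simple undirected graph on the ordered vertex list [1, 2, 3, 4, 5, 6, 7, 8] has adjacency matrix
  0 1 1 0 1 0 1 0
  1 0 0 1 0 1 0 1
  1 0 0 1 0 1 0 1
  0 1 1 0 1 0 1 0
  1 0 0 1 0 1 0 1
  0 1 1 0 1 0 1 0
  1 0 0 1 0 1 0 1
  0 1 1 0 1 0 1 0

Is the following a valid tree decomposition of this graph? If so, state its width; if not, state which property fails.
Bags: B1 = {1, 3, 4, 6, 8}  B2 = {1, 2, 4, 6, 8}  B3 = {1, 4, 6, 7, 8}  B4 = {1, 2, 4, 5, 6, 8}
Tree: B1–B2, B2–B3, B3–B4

No — bags containing vertex 2 are not connected in the tree.

A tree decomposition must satisfy three properties: every vertex lies in some bag; for every edge, both endpoints lie together in some bag; and for every vertex, the bags containing it form a connected subtree. Here bags containing vertex 2 are not connected in the tree, so the decomposition is invalid.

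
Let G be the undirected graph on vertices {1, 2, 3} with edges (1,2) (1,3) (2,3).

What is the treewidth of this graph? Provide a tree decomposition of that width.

With just one bag of size 3, the width is 3 − 1 = 2, so tw(G) ≤ 2. For the lower bound, the 3 vertices {1, 2, 3} are pairwise adjacent, and any tree decomposition puts a clique entirely inside one bag — forcing width ≥ 2. The upper and lower bounds meet at 2, so that is the treewidth.

Treewidth 2.
Bags: B1 = {1, 2, 3}
Tree: (single bag)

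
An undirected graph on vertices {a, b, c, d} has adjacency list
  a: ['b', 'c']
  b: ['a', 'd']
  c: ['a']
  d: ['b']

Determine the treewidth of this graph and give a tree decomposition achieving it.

Treewidth 1.
Bags: B1 = {a, c}  B2 = {a, b}  B3 = {b, d}
Tree: B1–B2, B2–B3

The largest bag has 2 vertices, giving width 1; this decomposition certifies tw(G) ≤ 1. G has an edge, so its treewidth is at least 1. Combining the bounds, tw(G) = 1.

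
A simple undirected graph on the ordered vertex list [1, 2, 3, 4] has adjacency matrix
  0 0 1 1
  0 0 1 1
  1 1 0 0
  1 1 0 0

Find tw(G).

2

A width-2 tree decomposition is:
Bags: B1 = {2, 3, 4}  B2 = {1, 3, 4}
Tree: B1–B2
The largest bag has 3 vertices, giving width 2; this decomposition certifies tw(G) ≤ 2. The edges 3–2–4–1–3 form a cycle, so G is not a tree and its treewidth is at least 2. Hence tw(G) = 2 exactly.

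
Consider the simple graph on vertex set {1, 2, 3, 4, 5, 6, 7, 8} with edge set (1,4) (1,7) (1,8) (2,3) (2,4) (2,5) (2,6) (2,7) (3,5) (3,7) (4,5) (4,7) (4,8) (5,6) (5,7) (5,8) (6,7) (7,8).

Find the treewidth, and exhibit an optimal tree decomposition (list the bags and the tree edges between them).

Every bag has size at most 4, so the width is 4 − 1 = 3 and tw(G) ≤ 3. Conversely, {1, 4, 7, 8} is a clique of size 4, and the vertices of any clique must share a bag in every tree decomposition; so some bag has ≥ 4 vertices and tw(G) ≥ 3. The upper and lower bounds meet at 3, so that is the treewidth.

Treewidth 3.
One optimal decomposition is:
Bags: B1 = {2, 4, 5, 7}  B2 = {2, 3, 5, 7}  B3 = {2, 5, 6, 7}  B4 = {4, 5, 7, 8}  B5 = {1, 4, 7, 8}
Tree: B1–B2, B1–B3, B1–B4, B4–B5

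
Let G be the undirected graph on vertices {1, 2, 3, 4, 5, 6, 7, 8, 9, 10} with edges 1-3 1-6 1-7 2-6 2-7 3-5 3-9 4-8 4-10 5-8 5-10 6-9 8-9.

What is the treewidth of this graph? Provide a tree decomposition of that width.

Treewidth 2.
Bags: B1 = {4, 8, 10}  B2 = {5, 8, 10}  B3 = {5, 8, 9}  B4 = {3, 5, 9}  B5 = {3, 6, 9}  B6 = {1, 3, 6}  B7 = {1, 2, 6}  B8 = {1, 2, 7}
Tree: B1–B2, B2–B3, B3–B4, B4–B5, B5–B6, B6–B7, B7–B8

Every bag has size at most 3, so the width is 3 − 1 = 2 and tw(G) ≤ 2. Since 4–10–5–8–4 is a cycle in G, G is not acyclic. Forests are exactly the graphs of treewidth ≤ 1, so tw(G) ≥ 2. The upper and lower bounds meet at 2, so that is the treewidth.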